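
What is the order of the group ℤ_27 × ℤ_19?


|A × B| = |A| · |B|
|ℤ_27 × ℤ_19| = 27 × 19 = 513

|ℤ_27 × ℤ_19| = 513


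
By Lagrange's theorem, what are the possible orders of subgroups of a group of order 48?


Lagrange's theorem: |H| divides |G|
|G| = 48
Divisors of 48: 1, 2, 3, 4, 6, 8, 12, 16, 24, 48

Possible subgroup orders: {1, 2, 3, 4, 6, 8, 12, 16, 24, 48}


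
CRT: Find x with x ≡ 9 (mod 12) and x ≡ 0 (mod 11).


m₁ = 12, m₂ = 11, gcd = 1, so CRT applies. M = m₁·m₂ = 132
Let M₁ = M/m₁ = 11, M₂ = M/m₂ = 12
Find y₁ ≡ M₁⁻¹ (mod m₁): 11⁻¹ ≡ 11 (mod 12)
Find y₂ ≡ M₂⁻¹ (mod m₂): 12⁻¹ ≡ 1 (mod 11)
x = a₁·M₁·y₁ + a₂·M₂·y₂ = 9·11·11 + 0·12·1 = 1089
Reduce mod 132: x ≡ 33
Check: 33 mod 12 = 9 ✓, 33 mod 11 = 0 ✓

x ≡ 33 (mod 132)


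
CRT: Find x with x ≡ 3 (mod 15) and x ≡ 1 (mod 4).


m₁ = 15, m₂ = 4, gcd = 1, so CRT applies. M = m₁·m₂ = 60
Let M₁ = M/m₁ = 4, M₂ = M/m₂ = 15
Find y₁ ≡ M₁⁻¹ (mod m₁): 4⁻¹ ≡ 4 (mod 15)
Find y₂ ≡ M₂⁻¹ (mod m₂): 15⁻¹ ≡ 3 (mod 4)
x = a₁·M₁·y₁ + a₂·M₂·y₂ = 3·4·4 + 1·15·3 = 93
Reduce mod 60: x ≡ 33
Check: 33 mod 15 = 3 ✓, 33 mod 4 = 1 ✓

x ≡ 33 (mod 60)


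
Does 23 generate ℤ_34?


g generates ℤ_n iff gcd(g, n) = 1
gcd(23, 34) = 1
Since gcd = 1, 23 is a generator.

Yes, 23 generates ℤ_34


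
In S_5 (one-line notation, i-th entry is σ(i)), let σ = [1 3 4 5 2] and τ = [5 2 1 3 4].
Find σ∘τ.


σ∘τ: apply τ first, then σ
1 →τ 5 →σ 2
2 →τ 2 →σ 3
3 →τ 1 →σ 1
4 →τ 3 →σ 4
5 →τ 4 →σ 5

σ∘τ = [2 3 1 4 5]


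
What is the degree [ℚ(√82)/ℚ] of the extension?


√82 has minimal polynomial x² - 82 (irreducible over ℚ since 82 is squarefree)

[ℚ(√82)/ℚ] = 2


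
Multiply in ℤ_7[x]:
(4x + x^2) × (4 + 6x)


Expand and collect like terms; reduce coefficients mod 7:
x^0: 0·4 = 0 ≡ 0 (mod 7)
x^1: 0·6 + 4·4 = 16 ≡ 2 (mod 7)
x^2: 4·6 + 1·4 = 28 ≡ 0 (mod 7)
x^3: 1·6 = 6 ≡ 6 (mod 7)
Result: 2x + 6x^3

f · g = 2x + 6x^3


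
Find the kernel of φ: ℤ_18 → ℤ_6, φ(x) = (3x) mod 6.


Kernel = preimage of identity
ker(φ) = {x ∈ ℤ_18 : 3x ≡ 0 (mod 6)}. Since 6 | 18, φ is well-defined. The kernel is the cyclic subgroup ⟨2⟩ of ℤ_18 (order 9), i.e. {0, 2, 4, 6, 8, 10, 12, 14, 16}

ker(φ) = {0, 2, 4, 6, 8, 10, 12, 14, 16}


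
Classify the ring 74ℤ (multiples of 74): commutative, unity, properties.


74ℤ is a commutative ring under +,× but has no multiplicative identity (1 ∉ 74ℤ); it has no zero divisors, but without unity it is not an integral domain
Commutative: Yes
Integral domain: No
Has unity: No

74ℤ (multiples of 74): Commutative=Yes, Unity=No


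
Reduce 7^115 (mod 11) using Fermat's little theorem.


Fermat's little theorem: if p is prime and gcd(a,p)=1, then a^(p-1) ≡ 1 (mod p)
p = 11 is prime, gcd(7,11) = 1
Reduce exponent: 115 mod 10 = 5
So 7^115 ≡ 7^5 (mod 11)
7^5 mod 11 = 10

7^115 ≡ 10 (mod 11)


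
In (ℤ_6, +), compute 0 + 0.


Operation: addition mod 6
0 + 0 = (a + b) mod 6 with a = 0, b = 0

0 + 0 = 0


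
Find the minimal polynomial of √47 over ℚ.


√47 satisfies x² - 47 = 0, irreducible over ℚ since 47 is squarefree

Minimal polynomial: x² - 47


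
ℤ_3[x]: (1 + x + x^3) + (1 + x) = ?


Add coefficients mod 3:
x^0: 1 + 1 = 2 (mod 3)
x^1: 1 + 1 = 2 (mod 3)
x^2: 0 + 0 = 0 (mod 3)
x^3: 1 + 0 = 1 (mod 3)
Result: 2 + 2x + x^3

f + g = 2 + 2x + x^3


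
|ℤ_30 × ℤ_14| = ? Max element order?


|ℤ_30 × ℤ_14| = 30 × 14 = 420
Max element order = lcm(30,14) = 210
Cyclic? No (gcd=2)

|ℤ_30×ℤ_14| = 420, max element order = 210


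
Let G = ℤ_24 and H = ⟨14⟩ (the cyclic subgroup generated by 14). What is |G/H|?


|⟨14⟩| = n / gcd(14, 24) = 24 / 2 = 12
H is normal (ℤ_24 is abelian).
|G/H| = |G| / |H| = 24 / 12 = 2

|G/H| = 2


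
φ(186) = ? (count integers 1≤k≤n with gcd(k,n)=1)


Factor n: 186 = 2 × 3 × 31
φ(n) = n · ∏(1 - 1/p) over distinct primes p | n
φ(186) = 186 · (1 - 1/2) · (1 - 1/3) · (1 - 1/31) = 60

φ(186) = 60


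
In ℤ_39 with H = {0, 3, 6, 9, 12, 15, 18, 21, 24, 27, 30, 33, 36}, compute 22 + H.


22 + H = {22 + h (mod 39) : h ∈ H}
22+0=22, 22+3=25, 22+6=28, 22+9=31, 22+12=34, 22+15=37, 22+18=1, 22+21=4, 22+24=7, 22+27=10, 22+30=13, 22+33=16, 22+36=19
22 + H = {1, 4, 7, 10, 13, 16, 19, 22, 25, 28, 31, 34, 37} = 1 + H

22 + H = {1, 4, 7, 10, 13, 16, 19, 22, 25, 28, 31, 34, 37}


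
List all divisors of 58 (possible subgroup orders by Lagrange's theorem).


Lagrange's theorem: |H| divides |G|
|G| = 58
Divisors of 58: 1, 2, 29, 58

Possible subgroup orders: {1, 2, 29, 58}


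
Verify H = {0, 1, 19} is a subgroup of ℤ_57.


Subgroup test for H = {0, 1, 19} in (ℤ_57, +):
(1) 0 ∈ H? Yes
(2) Closure: for all a,b ∈ H, (a+b) mod 57 ∈ H? No  [counterexample: 1 + 1 = 2 ∉ H]
(3) Inverses: for all a ∈ H, -a mod 57 ∈ H? No

No, H is not a subgroup of ℤ_57


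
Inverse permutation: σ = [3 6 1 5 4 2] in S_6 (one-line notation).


To find σ⁻¹, swap domain and range:
σ(1) = 3 → σ⁻¹(3) = 1
σ(2) = 6 → σ⁻¹(6) = 2
σ(3) = 1 → σ⁻¹(1) = 3
σ(4) = 5 → σ⁻¹(5) = 4
σ(5) = 4 → σ⁻¹(4) = 5
σ(6) = 2 → σ⁻¹(2) = 6

σ⁻¹ = [3 6 1 5 4 2]


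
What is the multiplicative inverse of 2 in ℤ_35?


Use the extended Euclidean algorithm to write 1 = 2·s + 35·t; then s mod 35 is the inverse.
Euclidean algorithm:
  2 = 0·35 + 2
  35 = 17·2 + 1
  2 = 2·1 + 0
gcd(2,35) = 1
Back-substitution gives: 2·(-17) + 35·(1) = 1
So 2⁻¹ ≡ -17 ≡ 18 (mod 35)
Check: 2 × 18 = 36 ≡ 1 (mod 35) ✓

2⁻¹ ≡ 18 (mod 35)


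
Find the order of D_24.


|D_n| = 2n (n rotations and n reflections)
|D_24| = 2×24 = 48

|D_24| = 48


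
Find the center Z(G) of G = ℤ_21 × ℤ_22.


Z(G) = {g ∈ G | gx = xg for all x ∈ G}
Direct product of abelian groups is abelian, so Z(G) = G

Z(ℤ_21 × ℤ_22) = ℤ_21 × ℤ_22


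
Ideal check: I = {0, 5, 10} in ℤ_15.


Check ideal conditions for I = {0, 5, 10} in ℤ_15:
(1) I is an additive subgroup? Yes
(2) For r ∈ ℤ_15 and a ∈ I: r·a ∈ I? Yes

Yes, I is an ideal of ℤ_15


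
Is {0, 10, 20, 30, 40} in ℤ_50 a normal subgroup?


H = {0, 10, 20, 30, 40} in ℤ_50
ℤ_50 is abelian; every subgroup of an abelian group is normal

Yes, normal subgroup


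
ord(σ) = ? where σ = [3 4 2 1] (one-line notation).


Cycle decomposition: (1 3 2 4)
Cycle lengths: 4
Order = lcm(4) = 4

ord(σ) = 4


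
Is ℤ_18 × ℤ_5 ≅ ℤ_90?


Comparing ℤ_18 × ℤ_5 and ℤ_90:
gcd(18,5) = 1, so ℤ_18 × ℤ_5 ≅ ℤ_90 (CRT)

Yes, ℤ_18 × ℤ_5 ≅ ℤ_90


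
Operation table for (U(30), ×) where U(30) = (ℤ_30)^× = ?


Elements: {1, 7, 11, 13, 17, 19, 23, 29}
Operation: multiplication mod 30
Entry (a, b) = (a × b) mod 30

Cayley table:
   |  1 |  7 | 11 | 13 | 17 | 19 | 23 | 29
 1 |  1 |  7 | 11 | 13 | 17 | 19 | 23 | 29
 7 |  7 | 19 | 17 |  1 | 29 | 13 | 11 | 23
11 | 11 | 17 |  1 | 23 |  7 | 29 | 13 | 19
13 | 13 |  1 | 23 | 19 | 11 |  7 | 29 | 17
17 | 17 | 29 |  7 | 11 | 19 | 23 |  1 | 13
19 | 19 | 13 | 29 |  7 | 23 |  1 | 17 | 11
23 | 23 | 11 | 13 | 29 |  1 | 17 | 19 |  7
29 | 29 | 23 | 19 | 17 | 13 | 11 |  7 |  1


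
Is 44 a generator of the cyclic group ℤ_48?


g generates ℤ_n iff gcd(g, n) = 1
gcd(44, 48) = 4
Since gcd = 4 ≠ 1, ⟨44⟩ has order 12 < 48, so 44 is not a generator.

No, 44 does not generate ℤ_48


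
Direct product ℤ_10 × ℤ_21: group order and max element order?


|ℤ_10 × ℤ_21| = 10 × 21 = 210
Max element order = lcm(10,21) = 210
Cyclic? Yes (gcd=1)

|ℤ_10×ℤ_21| = 210, max element order = 210


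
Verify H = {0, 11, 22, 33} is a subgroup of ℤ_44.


Subgroup test for H = {0, 11, 22, 33} in (ℤ_44, +):
(1) 0 ∈ H? Yes
(2) Closure: for all a,b ∈ H, (a+b) mod 44 ∈ H? Yes
(3) Inverses: for all a ∈ H, -a mod 44 ∈ H? Yes

Yes, H is a subgroup of ℤ_44


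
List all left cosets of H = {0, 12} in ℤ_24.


H = {0, 12}, |H| = 2
Number of cosets = |G|/|H| = 24/2 = 12
0 + H = {0, 12}
1 + H = {1, 13}
2 + H = {2, 14}
3 + H = {3, 15}
4 + H = {4, 16}
5 + H = {5, 17}
6 + H = {6, 18}
7 + H = {7, 19}
8 + H = {8, 20}
9 + H = {9, 21}
10 + H = {10, 22}
11 + H = {11, 23}

Cosets: 0+H={0,12}; 1+H={1,13}; 2+H={2,14}; 3+H={3,15}; 4+H={4,16}; 5+H={5,17}; 6+H={6,18}; 7+H={7,19}; 8+H={8,20}; 9+H={9,21}; 10+H={10,22}; 11+H={11,23}


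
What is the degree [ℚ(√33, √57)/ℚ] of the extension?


[ℚ(√33,√57):ℚ] = [ℚ(√33,√57):ℚ(√33)]·[ℚ(√33):ℚ] = 2·2 = 4

[ℚ(√33, √57)/ℚ] = 4


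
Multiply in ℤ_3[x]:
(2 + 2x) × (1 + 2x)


Expand and collect like terms; reduce coefficients mod 3:
x^0: 2·1 = 2 ≡ 2 (mod 3)
x^1: 2·2 + 2·1 = 6 ≡ 0 (mod 3)
x^2: 2·2 = 4 ≡ 1 (mod 3)
Result: 2 + x^2

f · g = 2 + x^2


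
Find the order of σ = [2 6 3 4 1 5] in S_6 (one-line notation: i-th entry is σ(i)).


Cycle decomposition: (1 2 6 5)
Cycle lengths: 4
Order = lcm(4) = 4

ord(σ) = 4


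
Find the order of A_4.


|A_n| = n!/2 (even permutations)
|A_4| = 4!/2 = 24/2 = 12

|A_4| = 12


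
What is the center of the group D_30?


Z(G) = {g ∈ G | gx = xg for all x ∈ G}
For even n, Z(D_n) = {e, r^(n/2)}: the 180° rotation r^15 commutes with every reflection and rotation

Z(D_30) = {e, r^15}


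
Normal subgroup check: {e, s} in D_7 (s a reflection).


H = {e, s} in D_7 (s a reflection)
r·s·r⁻¹ = sr⁻² ≠ s for n ≥ 3, so {e, s} is not closed under conjugation

No, not a normal subgroup


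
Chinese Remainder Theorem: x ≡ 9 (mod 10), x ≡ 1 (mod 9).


m₁ = 10, m₂ = 9, gcd = 1, so CRT applies. M = m₁·m₂ = 90
Let M₁ = M/m₁ = 9, M₂ = M/m₂ = 10
Find y₁ ≡ M₁⁻¹ (mod m₁): 9⁻¹ ≡ 9 (mod 10)
Find y₂ ≡ M₂⁻¹ (mod m₂): 10⁻¹ ≡ 1 (mod 9)
x = a₁·M₁·y₁ + a₂·M₂·y₂ = 9·9·9 + 1·10·1 = 739
Reduce mod 90: x ≡ 19
Check: 19 mod 10 = 9 ✓, 19 mod 9 = 1 ✓

x ≡ 19 (mod 90)


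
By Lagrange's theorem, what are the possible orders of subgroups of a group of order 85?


Lagrange's theorem: |H| divides |G|
|G| = 85
Divisors of 85: 1, 5, 17, 85

Possible subgroup orders: {1, 5, 17, 85}


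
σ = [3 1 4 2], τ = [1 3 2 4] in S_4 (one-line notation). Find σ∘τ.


σ∘τ: apply τ first, then σ
1 →τ 1 →σ 3
2 →τ 3 →σ 4
3 →τ 2 →σ 1
4 →τ 4 →σ 2

σ∘τ = [3 4 1 2]


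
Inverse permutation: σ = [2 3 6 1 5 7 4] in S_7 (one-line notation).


To find σ⁻¹, swap domain and range:
σ(1) = 2 → σ⁻¹(2) = 1
σ(2) = 3 → σ⁻¹(3) = 2
σ(3) = 6 → σ⁻¹(6) = 3
σ(4) = 1 → σ⁻¹(1) = 4
σ(5) = 5 → σ⁻¹(5) = 5
σ(6) = 7 → σ⁻¹(7) = 6
σ(7) = 4 → σ⁻¹(4) = 7

σ⁻¹ = [4 1 2 7 5 3 6]


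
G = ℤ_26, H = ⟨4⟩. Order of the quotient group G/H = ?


|⟨4⟩| = n / gcd(4, 26) = 26 / 2 = 13
H is normal (ℤ_26 is abelian).
|G/H| = |G| / |H| = 26 / 13 = 2

|G/H| = 2


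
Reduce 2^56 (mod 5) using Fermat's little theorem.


Fermat's little theorem: if p is prime and gcd(a,p)=1, then a^(p-1) ≡ 1 (mod p)
p = 5 is prime, gcd(2,5) = 1
Reduce exponent: 56 mod 4 = 0
So 2^56 ≡ 2^0 (mod 5)
2^0 = 1

2^56 ≡ 1 (mod 5)


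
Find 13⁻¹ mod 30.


Use the extended Euclidean algorithm to write 1 = 13·s + 30·t; then s mod 30 is the inverse.
Euclidean algorithm:
  13 = 0·30 + 13
  30 = 2·13 + 4
  13 = 3·4 + 1
  4 = 4·1 + 0
gcd(13,30) = 1
Back-substitution gives: 13·(7) + 30·(-3) = 1
So 13⁻¹ ≡ 7 ≡ 7 (mod 30)
Check: 13 × 7 = 91 ≡ 1 (mod 30) ✓

13⁻¹ ≡ 7 (mod 30)


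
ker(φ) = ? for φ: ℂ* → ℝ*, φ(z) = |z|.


Kernel = preimage of identity
ker(φ) = {z ∈ ℂ* | |z| = 1} = unit circle S¹

ker(φ) = S¹ (unit circle)


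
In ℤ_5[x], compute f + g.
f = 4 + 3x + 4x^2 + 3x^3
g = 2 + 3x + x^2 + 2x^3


Add coefficients mod 5:
x^0: 4 + 2 = 1 (mod 5)
x^1: 3 + 3 = 1 (mod 5)
x^2: 4 + 1 = 0 (mod 5)
x^3: 3 + 2 = 0 (mod 5)
Result: 1 + x

f + g = 1 + x


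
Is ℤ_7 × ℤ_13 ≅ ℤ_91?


Comparing ℤ_7 × ℤ_13 and ℤ_91:
gcd(7,13) = 1, so ℤ_7 × ℤ_13 ≅ ℤ_91 (CRT)

Yes, ℤ_7 × ℤ_13 ≅ ℤ_91


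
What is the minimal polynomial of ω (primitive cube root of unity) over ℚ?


ω satisfies x² + x + 1 = 0 (the cyclotomic polynomial Φ₃)

Minimal polynomial: x² + x + 1


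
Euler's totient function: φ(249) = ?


Factor n: 249 = 3 × 83
φ(n) = n · ∏(1 - 1/p) over distinct primes p | n
φ(249) = 249 · (1 - 1/3) · (1 - 1/83) = 164

φ(249) = 164


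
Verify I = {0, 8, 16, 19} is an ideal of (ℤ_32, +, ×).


Check ideal conditions for I = {0, 8, 16, 19} in ℤ_32:
(1) I is an additive subgroup? No
(2) For r ∈ ℤ_32 and a ∈ I: r·a ∈ I? No  [counterexample: r=2, a=19, r·a mod 32 = 6 ∉ I]

No, I is not an ideal of ℤ_32


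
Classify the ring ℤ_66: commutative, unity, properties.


ℤ_66 is a commutative ring with unity 1; 66 = 2×33 is composite, so 2·33 ≡ 0 gives zero divisors (not an integral domain)
Commutative: Yes
Integral domain: No
Has unity: Yes

ℤ_66: Commutative=Yes, Unity=Yes


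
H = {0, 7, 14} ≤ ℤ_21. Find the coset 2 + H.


2 + H = {2 + h (mod 21) : h ∈ H}
2+0=2, 2+7=9, 2+14=16

2 + H = {2, 9, 16}


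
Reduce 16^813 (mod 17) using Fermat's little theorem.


Fermat's little theorem: if p is prime and gcd(a,p)=1, then a^(p-1) ≡ 1 (mod p)
p = 17 is prime, gcd(16,17) = 1
Reduce exponent: 813 mod 16 = 13
So 16^813 ≡ 16^13 (mod 17)
16^13 mod 17 = 16

16^813 ≡ 16 (mod 17)


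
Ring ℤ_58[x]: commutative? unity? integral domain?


ℤ_58 has zero divisors (2·29 ≡ 0), and these lift to constant zero divisors in ℤ_58[x]; so not an integral domain
Commutative: Yes
Integral domain: No
Has unity: Yes

ℤ_58[x]: Commutative=Yes, Unity=Yes


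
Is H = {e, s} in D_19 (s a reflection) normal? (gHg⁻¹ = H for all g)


H = {e, s} in D_19 (s a reflection)
r·s·r⁻¹ = sr⁻² ≠ s for n ≥ 3, so {e, s} is not closed under conjugation

No, not a normal subgroup


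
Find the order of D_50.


|D_n| = 2n (n rotations and n reflections)
|D_50| = 2×50 = 100

|D_50| = 100


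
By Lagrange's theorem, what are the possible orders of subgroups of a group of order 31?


Lagrange's theorem: |H| divides |G|
|G| = 31
Divisors of 31: 1, 31

Possible subgroup orders: {1, 31}


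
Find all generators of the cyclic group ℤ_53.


g generates ℤ_n iff gcd(g,n) = 1
Prime factors of 53: 53
Generators are g ∈ {1,...,52} not divisible by any of these primes.
Generators: {1, 2, 3, 4, 5, 6, 7, 8, 9, 10, 11, 12, 13, 14, 15, 16, 17, 18, 19, 20, 21, 22, 23, 24, 25, 26, 27, 28, 29, 30, 31, 32, 33, 34, 35, 36, 37, 38, 39, 40, 41, 42, 43, 44, 45, 46, 47, 48, 49, 50, 51, 52}
Number of generators = φ(53) = 52

Generators of ℤ_53 = {1, 2, 3, 4, 5, 6, 7, 8, 9, 10, 11, 12, 13, 14, 15, 16, 17, 18, 19, 20, 21, 22, 23, 24, 25, 26, 27, 28, 29, 30, 31, 32, 33, 34, 35, 36, 37, 38, 39, 40, 41, 42, 43, 44, 45, 46, 47, 48, 49, 50, 51, 52}


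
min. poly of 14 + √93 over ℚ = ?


Let α = 14 + √93. Then α - 14 = √93, so (α - 14)² = 93, giving α² - 28α + 103 = 0. Degree 2 and α ∉ ℚ, so this is the minimal polynomial.

Minimal polynomial: x² - 28x + 103


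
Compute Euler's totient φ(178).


Factor n: 178 = 2 × 89
φ(n) = n · ∏(1 - 1/p) over distinct primes p | n
φ(178) = 178 · (1 - 1/2) · (1 - 1/89) = 88

φ(178) = 88


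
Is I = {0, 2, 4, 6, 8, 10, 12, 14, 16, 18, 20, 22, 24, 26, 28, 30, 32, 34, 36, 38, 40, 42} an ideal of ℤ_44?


Check ideal conditions for I = {0, 2, 4, 6, 8, 10, 12, 14, 16, 18, 20, 22, 24, 26, 28, 30, 32, 34, 36, 38, 40, 42} in ℤ_44:
(1) I is an additive subgroup? Yes
(2) For r ∈ ℤ_44 and a ∈ I: r·a ∈ I? Yes

Yes, I is an ideal of ℤ_44


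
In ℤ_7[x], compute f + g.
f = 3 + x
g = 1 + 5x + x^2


Add coefficients mod 7:
x^0: 3 + 1 = 4 (mod 7)
x^1: 1 + 5 = 6 (mod 7)
x^2: 0 + 1 = 1 (mod 7)
Result: 4 + 6x + x^2

f + g = 4 + 6x + x^2


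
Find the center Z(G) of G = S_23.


Z(G) = {g ∈ G | gx = xg for all x ∈ G}
S_n is non-abelian for n ≥ 3; Z(S_23) is trivial

Z(S_23) = {e}


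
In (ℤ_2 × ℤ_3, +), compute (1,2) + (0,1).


Operation: componentwise addition mod (2, 3)
(1,2) + (0,1) = ((a₁+b₁) mod 2, (a₂+b₂) mod 3) with a = (1,2), b = (0,1)

(1,2) + (0,1) = (1,0)


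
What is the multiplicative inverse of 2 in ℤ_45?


Use the extended Euclidean algorithm to write 1 = 2·s + 45·t; then s mod 45 is the inverse.
Euclidean algorithm:
  2 = 0·45 + 2
  45 = 22·2 + 1
  2 = 2·1 + 0
gcd(2,45) = 1
Back-substitution gives: 2·(-22) + 45·(1) = 1
So 2⁻¹ ≡ -22 ≡ 23 (mod 45)
Check: 2 × 23 = 46 ≡ 1 (mod 45) ✓

2⁻¹ ≡ 23 (mod 45)


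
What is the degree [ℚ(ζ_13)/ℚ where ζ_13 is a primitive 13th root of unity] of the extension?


[ℚ(ζ_n):ℚ] = deg Φ_n(x) = φ(n). Here φ(13) = 12

[ℚ(ζ_13)/ℚ where ζ_13 is a primitive 13th root of unity] = 12


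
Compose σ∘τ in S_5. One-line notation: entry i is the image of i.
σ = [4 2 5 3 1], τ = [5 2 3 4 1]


σ∘τ: apply τ first, then σ
1 →τ 5 →σ 1
2 →τ 2 →σ 2
3 →τ 3 →σ 5
4 →τ 4 →σ 3
5 →τ 1 →σ 4

σ∘τ = [1 2 5 3 4]


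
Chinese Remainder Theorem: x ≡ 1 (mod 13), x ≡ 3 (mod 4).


m₁ = 13, m₂ = 4, gcd = 1, so CRT applies. M = m₁·m₂ = 52
Let M₁ = M/m₁ = 4, M₂ = M/m₂ = 13
Find y₁ ≡ M₁⁻¹ (mod m₁): 4⁻¹ ≡ 10 (mod 13)
Find y₂ ≡ M₂⁻¹ (mod m₂): 13⁻¹ ≡ 1 (mod 4)
x = a₁·M₁·y₁ + a₂·M₂·y₂ = 1·4·10 + 3·13·1 = 79
Reduce mod 52: x ≡ 27
Check: 27 mod 13 = 1 ✓, 27 mod 4 = 3 ✓

x ≡ 27 (mod 52)


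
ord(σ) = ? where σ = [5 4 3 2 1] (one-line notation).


Cycle decomposition: (1 5) (2 4)
Cycle lengths: 2, 2
Order = lcm(2, 2) = 2

ord(σ) = 2


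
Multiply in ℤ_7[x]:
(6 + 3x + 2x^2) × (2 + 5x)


Expand and collect like terms; reduce coefficients mod 7:
x^0: 6·2 = 12 ≡ 5 (mod 7)
x^1: 6·5 + 3·2 = 36 ≡ 1 (mod 7)
x^2: 3·5 + 2·2 = 19 ≡ 5 (mod 7)
x^3: 2·5 = 10 ≡ 3 (mod 7)
Result: 5 + x + 5x^2 + 3x^3

f · g = 5 + x + 5x^2 + 3x^3


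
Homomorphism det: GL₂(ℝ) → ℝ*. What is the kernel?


Kernel = preimage of identity
ker(det) = {A | det(A) = 1} = SL₂(ℝ)

ker(det) = SL₂(ℝ)


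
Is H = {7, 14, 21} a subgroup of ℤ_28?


Subgroup test for H = {7, 14, 21} in (ℤ_28, +):
(1) 0 ∈ H? No
(2) Closure: for all a,b ∈ H, (a+b) mod 28 ∈ H? No  [counterexample: 7 + 21 = 0 ∉ H]
(3) Inverses: for all a ∈ H, -a mod 28 ∈ H? Yes

No, H is not a subgroup of ℤ_28


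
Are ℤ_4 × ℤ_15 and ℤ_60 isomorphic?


Comparing ℤ_4 × ℤ_15 and ℤ_60:
gcd(4,15) = 1, so ℤ_4 × ℤ_15 ≅ ℤ_60 (CRT)

Yes, ℤ_4 × ℤ_15 ≅ ℤ_60


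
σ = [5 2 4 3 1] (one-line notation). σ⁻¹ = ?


To find σ⁻¹, swap domain and range:
σ(1) = 5 → σ⁻¹(5) = 1
σ(2) = 2 → σ⁻¹(2) = 2
σ(3) = 4 → σ⁻¹(4) = 3
σ(4) = 3 → σ⁻¹(3) = 4
σ(5) = 1 → σ⁻¹(1) = 5

σ⁻¹ = [5 2 4 3 1]


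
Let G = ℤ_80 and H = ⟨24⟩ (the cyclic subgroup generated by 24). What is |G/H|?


|⟨24⟩| = n / gcd(24, 80) = 80 / 8 = 10
H is normal (ℤ_80 is abelian).
|G/H| = |G| / |H| = 80 / 10 = 8

|G/H| = 8


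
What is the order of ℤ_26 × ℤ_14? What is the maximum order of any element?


|ℤ_26 × ℤ_14| = 26 × 14 = 364
Max element order = lcm(26,14) = 182
Cyclic? No (gcd=2)

|ℤ_26×ℤ_14| = 364, max element order = 182


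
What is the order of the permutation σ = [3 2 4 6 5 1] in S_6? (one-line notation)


Cycle decomposition: (1 3 4 6)
Cycle lengths: 4
Order = lcm(4) = 4

ord(σ) = 4


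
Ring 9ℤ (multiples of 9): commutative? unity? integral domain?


9ℤ is a commutative ring under +,× but has no multiplicative identity (1 ∉ 9ℤ); it has no zero divisors, but without unity it is not an integral domain
Commutative: Yes
Integral domain: No
Has unity: No

9ℤ (multiples of 9): Commutative=Yes, Unity=No


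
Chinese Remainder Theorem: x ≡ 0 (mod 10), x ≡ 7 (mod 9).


m₁ = 10, m₂ = 9, gcd = 1, so CRT applies. M = m₁·m₂ = 90
Let M₁ = M/m₁ = 9, M₂ = M/m₂ = 10
Find y₁ ≡ M₁⁻¹ (mod m₁): 9⁻¹ ≡ 9 (mod 10)
Find y₂ ≡ M₂⁻¹ (mod m₂): 10⁻¹ ≡ 1 (mod 9)
x = a₁·M₁·y₁ + a₂·M₂·y₂ = 0·9·9 + 7·10·1 = 70
Reduce mod 90: x ≡ 70
Check: 70 mod 10 = 0 ✓, 70 mod 9 = 7 ✓

x ≡ 70 (mod 90)


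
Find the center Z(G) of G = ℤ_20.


Z(G) = {g ∈ G | gx = xg for all x ∈ G}
ℤ_20 is abelian, so Z(G) = G

Z(ℤ_20) = ℤ_20


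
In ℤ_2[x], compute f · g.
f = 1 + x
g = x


Expand and collect like terms; reduce coefficients mod 2:
x^0: 1·0 = 0 ≡ 0 (mod 2)
x^1: 1·1 + 1·0 = 1 ≡ 1 (mod 2)
x^2: 1·1 = 1 ≡ 1 (mod 2)
Result: x + x^2

f · g = x + x^2


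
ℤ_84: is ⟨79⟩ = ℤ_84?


g generates ℤ_n iff gcd(g, n) = 1
gcd(79, 84) = 1
Since gcd = 1, 79 is a generator.

Yes, 79 generates ℤ_84


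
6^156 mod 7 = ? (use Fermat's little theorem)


Fermat's little theorem: if p is prime and gcd(a,p)=1, then a^(p-1) ≡ 1 (mod p)
p = 7 is prime, gcd(6,7) = 1
Reduce exponent: 156 mod 6 = 0
So 6^156 ≡ 6^0 (mod 7)
6^0 = 1

6^156 ≡ 1 (mod 7)


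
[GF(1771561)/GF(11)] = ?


GF(1771561) = GF(11^6), so the extension degree is 6

[GF(1771561)/GF(11)] = 6


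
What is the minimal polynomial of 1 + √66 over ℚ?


Let α = 1 + √66. Then α - 1 = √66, so (α - 1)² = 66, giving α² - 2α - 65 = 0. Degree 2 and α ∉ ℚ, so this is the minimal polynomial.

Minimal polynomial: x² - 2x - 65


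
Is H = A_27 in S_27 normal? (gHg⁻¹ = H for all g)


H = A_27 in S_27
A_27 has index 2 in S_27, and every subgroup of index 2 is normal

Yes, normal subgroup


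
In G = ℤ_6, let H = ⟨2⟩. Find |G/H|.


|⟨2⟩| = n / gcd(2, 6) = 6 / 2 = 3
H is normal (ℤ_6 is abelian).
|G/H| = |G| / |H| = 6 / 3 = 2

|G/H| = 2


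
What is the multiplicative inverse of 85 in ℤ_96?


Use the extended Euclidean algorithm to write 1 = 85·s + 96·t; then s mod 96 is the inverse.
Euclidean algorithm:
  85 = 0·96 + 85
  96 = 1·85 + 11
  85 = 7·11 + 8
  11 = 1·8 + 3
  8 = 2·3 + 2
  3 = 1·2 + 1
  2 = 2·1 + 0
gcd(85,96) = 1
Back-substitution gives: 85·(-35) + 96·(31) = 1
So 85⁻¹ ≡ -35 ≡ 61 (mod 96)
Check: 85 × 61 = 5185 ≡ 1 (mod 96) ✓

85⁻¹ ≡ 61 (mod 96)


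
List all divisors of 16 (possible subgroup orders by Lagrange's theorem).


Lagrange's theorem: |H| divides |G|
|G| = 16
Divisors of 16: 1, 2, 4, 8, 16

Possible subgroup orders: {1, 2, 4, 8, 16}


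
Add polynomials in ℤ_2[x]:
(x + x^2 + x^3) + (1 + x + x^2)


Add coefficients mod 2:
x^0: 0 + 1 = 1 (mod 2)
x^1: 1 + 1 = 0 (mod 2)
x^2: 1 + 1 = 0 (mod 2)
x^3: 1 + 0 = 1 (mod 2)
Result: 1 + x^3

f + g = 1 + x^3


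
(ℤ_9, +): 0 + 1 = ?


Operation: addition mod 9
0 + 1 = (a + b) mod 9 with a = 0, b = 1

0 + 1 = 1


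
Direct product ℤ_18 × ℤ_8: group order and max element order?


|ℤ_18 × ℤ_8| = 18 × 8 = 144
Max element order = lcm(18,8) = 72
Cyclic? No (gcd=2)

|ℤ_18×ℤ_8| = 144, max element order = 72


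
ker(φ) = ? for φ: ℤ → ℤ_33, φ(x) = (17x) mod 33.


Kernel = preimage of identity
ker(φ) = {x ∈ ℤ : 17x ≡ 0 (mod 33)}. gcd(17,33) = 1, so 17x ≡ 0 (mod 33) ⟺ x ≡ 0 (mod 33/1 = 33). Hence ker(φ) = 33ℤ

ker(φ) = 33ℤ


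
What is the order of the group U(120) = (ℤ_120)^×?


U(n) is the group of units mod n; |U(n)| = φ(n)
|U(120)| = φ(120) = 32

|U(120) = (ℤ_120)^×| = 32


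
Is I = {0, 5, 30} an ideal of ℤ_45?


Check ideal conditions for I = {0, 5, 30} in ℤ_45:
(1) I is an additive subgroup? No
(2) For r ∈ ℤ_45 and a ∈ I: r·a ∈ I? No  [counterexample: r=2, a=5, r·a mod 45 = 10 ∉ I]

No, I is not an ideal of ℤ_45


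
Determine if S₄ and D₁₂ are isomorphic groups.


Comparing S₄ and D₁₂:
S₄ has trivial center; D₁₂ has center {e, r⁶}

No, S₄ ≇ D₁₂


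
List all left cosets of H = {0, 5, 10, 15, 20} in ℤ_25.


H = {0, 5, 10, 15, 20}, |H| = 5
Number of cosets = |G|/|H| = 25/5 = 5
0 + H = {0, 5, 10, 15, 20}
1 + H = {1, 6, 11, 16, 21}
2 + H = {2, 7, 12, 17, 22}
3 + H = {3, 8, 13, 18, 23}
4 + H = {4, 9, 14, 19, 24}

Cosets: 0+H={0,5,10,15,20}; 1+H={1,6,11,16,21}; 2+H={2,7,12,17,22}; 3+H={3,8,13,18,23}; 4+H={4,9,14,19,24}


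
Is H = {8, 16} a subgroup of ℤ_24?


Subgroup test for H = {8, 16} in (ℤ_24, +):
(1) 0 ∈ H? No
(2) Closure: for all a,b ∈ H, (a+b) mod 24 ∈ H? No  [counterexample: 8 + 16 = 0 ∉ H]
(3) Inverses: for all a ∈ H, -a mod 24 ∈ H? Yes

No, H is not a subgroup of ℤ_24


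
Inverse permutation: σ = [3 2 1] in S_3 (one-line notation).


To find σ⁻¹, swap domain and range:
σ(1) = 3 → σ⁻¹(3) = 1
σ(2) = 2 → σ⁻¹(2) = 2
σ(3) = 1 → σ⁻¹(1) = 3

σ⁻¹ = [3 2 1]


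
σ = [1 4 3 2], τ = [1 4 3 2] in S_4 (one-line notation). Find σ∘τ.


σ∘τ: apply τ first, then σ
1 →τ 1 →σ 1
2 →τ 4 →σ 2
3 →τ 3 →σ 3
4 →τ 2 →σ 4

σ∘τ = [1 2 3 4]


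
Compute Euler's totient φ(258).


Factor n: 258 = 2 × 3 × 43
φ(n) = n · ∏(1 - 1/p) over distinct primes p | n
φ(258) = 258 · (1 - 1/2) · (1 - 1/3) · (1 - 1/43) = 84

φ(258) = 84


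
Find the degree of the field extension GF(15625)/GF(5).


GF(15625) = GF(5^6), so the extension degree is 6

[GF(15625)/GF(5)] = 6


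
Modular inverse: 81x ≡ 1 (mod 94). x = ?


Use the extended Euclidean algorithm to write 1 = 81·s + 94·t; then s mod 94 is the inverse.
Euclidean algorithm:
  81 = 0·94 + 81
  94 = 1·81 + 13
  81 = 6·13 + 3
  13 = 4·3 + 1
  3 = 3·1 + 0
gcd(81,94) = 1
Back-substitution gives: 81·(-29) + 94·(25) = 1
So 81⁻¹ ≡ -29 ≡ 65 (mod 94)
Check: 81 × 65 = 5265 ≡ 1 (mod 94) ✓

81⁻¹ ≡ 65 (mod 94)


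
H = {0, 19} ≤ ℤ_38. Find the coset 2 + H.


2 + H = {2 + h (mod 38) : h ∈ H}
2+0=2, 2+19=21

2 + H = {2, 21}


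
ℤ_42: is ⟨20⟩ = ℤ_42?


g generates ℤ_n iff gcd(g, n) = 1
gcd(20, 42) = 2
Since gcd = 2 ≠ 1, ⟨20⟩ has order 21 < 42, so 20 is not a generator.

No, 20 does not generate ℤ_42


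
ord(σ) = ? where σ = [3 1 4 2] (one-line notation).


Cycle decomposition: (1 3 4 2)
Cycle lengths: 4
Order = lcm(4) = 4

ord(σ) = 4


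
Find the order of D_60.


|D_n| = 2n (n rotations and n reflections)
|D_60| = 2×60 = 120

|D_60| = 120


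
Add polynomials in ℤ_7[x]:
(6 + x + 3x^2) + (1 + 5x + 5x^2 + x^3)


Add coefficients mod 7:
x^0: 6 + 1 = 0 (mod 7)
x^1: 1 + 5 = 6 (mod 7)
x^2: 3 + 5 = 1 (mod 7)
x^3: 0 + 1 = 1 (mod 7)
Result: 6x + x^2 + x^3

f + g = 6x + x^2 + x^3


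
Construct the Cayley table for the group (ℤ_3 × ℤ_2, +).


Elements: {(0,0), (0,1), (1,0), (1,1), (2,0), (2,1)}
Operation: componentwise addition mod (3, 2)
Entry (a, b) = ((a₁+b₁) mod 3, (a₂+b₂) mod 2)

Cayley table:
      | (0,0) | (0,1) | (1,0) | (1,1) | (2,0) | (2,1)
(0,0) | (0,0) | (0,1) | (1,0) | (1,1) | (2,0) | (2,1)
(0,1) | (0,1) | (0,0) | (1,1) | (1,0) | (2,1) | (2,0)
(1,0) | (1,0) | (1,1) | (2,0) | (2,1) | (0,0) | (0,1)
(1,1) | (1,1) | (1,0) | (2,1) | (2,0) | (0,1) | (0,0)
(2,0) | (2,0) | (2,1) | (0,0) | (0,1) | (1,0) | (1,1)
(2,1) | (2,1) | (2,0) | (0,1) | (0,0) | (1,1) | (1,0)


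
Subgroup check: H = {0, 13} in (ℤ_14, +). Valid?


Subgroup test for H = {0, 13} in (ℤ_14, +):
(1) 0 ∈ H? Yes
(2) Closure: for all a,b ∈ H, (a+b) mod 14 ∈ H? No  [counterexample: 13 + 13 = 12 ∉ H]
(3) Inverses: for all a ∈ H, -a mod 14 ∈ H? No

No, H is not a subgroup of ℤ_14


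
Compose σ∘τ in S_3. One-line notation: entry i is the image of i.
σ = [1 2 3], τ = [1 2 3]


σ∘τ: apply τ first, then σ
1 →τ 1 →σ 1
2 →τ 2 →σ 2
3 →τ 3 →σ 3

σ∘τ = [1 2 3]


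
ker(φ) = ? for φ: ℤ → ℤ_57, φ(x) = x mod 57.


Kernel = preimage of identity
ker(φ) = {x ∈ ℤ : x ≡ 0 (mod 57)} = 57ℤ = {0, ±57, ±114, ...}

ker(φ) = 57ℤ


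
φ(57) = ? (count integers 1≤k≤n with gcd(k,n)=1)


Factor n: 57 = 3 × 19
φ(n) = n · ∏(1 - 1/p) over distinct primes p | n
φ(57) = 57 · (1 - 1/3) · (1 - 1/19) = 36

φ(57) = 36


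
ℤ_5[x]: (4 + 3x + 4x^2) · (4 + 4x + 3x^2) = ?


Expand and collect like terms; reduce coefficients mod 5:
x^0: 4·4 = 16 ≡ 1 (mod 5)
x^1: 4·4 + 3·4 = 28 ≡ 3 (mod 5)
x^2: 4·3 + 3·4 + 4·4 = 40 ≡ 0 (mod 5)
x^3: 3·3 + 4·4 = 25 ≡ 0 (mod 5)
x^4: 4·3 = 12 ≡ 2 (mod 5)
Result: 1 + 3x + 2x^4

f · g = 1 + 3x + 2x^4


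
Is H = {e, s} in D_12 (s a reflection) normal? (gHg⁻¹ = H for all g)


H = {e, s} in D_12 (s a reflection)
r·s·r⁻¹ = sr⁻² ≠ s for n ≥ 3, so {e, s} is not closed under conjugation

No, not a normal subgroup


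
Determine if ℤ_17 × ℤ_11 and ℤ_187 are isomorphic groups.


Comparing ℤ_17 × ℤ_11 and ℤ_187:
gcd(17,11) = 1, so ℤ_17 × ℤ_11 ≅ ℤ_187 (CRT)

Yes, ℤ_17 × ℤ_11 ≅ ℤ_187


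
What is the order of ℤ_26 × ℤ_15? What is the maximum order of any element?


|ℤ_26 × ℤ_15| = 26 × 15 = 390
Max element order = lcm(26,15) = 390
Cyclic? Yes (gcd=1)

|ℤ_26×ℤ_15| = 390, max element order = 390


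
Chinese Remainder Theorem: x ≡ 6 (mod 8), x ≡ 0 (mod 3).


m₁ = 8, m₂ = 3, gcd = 1, so CRT applies. M = m₁·m₂ = 24
Let M₁ = M/m₁ = 3, M₂ = M/m₂ = 8
Find y₁ ≡ M₁⁻¹ (mod m₁): 3⁻¹ ≡ 3 (mod 8)
Find y₂ ≡ M₂⁻¹ (mod m₂): 8⁻¹ ≡ 2 (mod 3)
x = a₁·M₁·y₁ + a₂·M₂·y₂ = 6·3·3 + 0·8·2 = 54
Reduce mod 24: x ≡ 6
Check: 6 mod 8 = 6 ✓, 6 mod 3 = 0 ✓

x ≡ 6 (mod 24)


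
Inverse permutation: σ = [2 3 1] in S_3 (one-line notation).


To find σ⁻¹, swap domain and range:
σ(1) = 2 → σ⁻¹(2) = 1
σ(2) = 3 → σ⁻¹(3) = 2
σ(3) = 1 → σ⁻¹(1) = 3

σ⁻¹ = [3 1 2]


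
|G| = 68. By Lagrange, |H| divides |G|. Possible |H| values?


Lagrange's theorem: |H| divides |G|
|G| = 68
Divisors of 68: 1, 2, 4, 17, 34, 68

Possible subgroup orders: {1, 2, 4, 17, 34, 68}


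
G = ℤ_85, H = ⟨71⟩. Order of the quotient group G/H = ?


|⟨71⟩| = n / gcd(71, 85) = 85 / 1 = 85
H is normal (ℤ_85 is abelian).
|G/H| = |G| / |H| = 85 / 85 = 1

|G/H| = 1


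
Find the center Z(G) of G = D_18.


Z(G) = {g ∈ G | gx = xg for all x ∈ G}
For even n, Z(D_n) = {e, r^(n/2)}: the 180° rotation r^9 commutes with every reflection and rotation

Z(D_18) = {e, r^9}


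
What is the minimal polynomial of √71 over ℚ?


√71 satisfies x² - 71 = 0, irreducible over ℚ since 71 is squarefree

Minimal polynomial: x² - 71


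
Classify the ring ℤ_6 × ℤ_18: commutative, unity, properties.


Direct product ring; commutative with unity (1,1); but (1,0)·(0,1) = (0,0) gives zero divisors, so not an integral domain
Commutative: Yes
Integral domain: No
Has unity: Yes

ℤ_6 × ℤ_18: Commutative=Yes, Unity=Yes


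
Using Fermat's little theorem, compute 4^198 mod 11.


Fermat's little theorem: if p is prime and gcd(a,p)=1, then a^(p-1) ≡ 1 (mod p)
p = 11 is prime, gcd(4,11) = 1
Reduce exponent: 198 mod 10 = 8
So 4^198 ≡ 4^8 (mod 11)
4^8 mod 11 = 9

4^198 ≡ 9 (mod 11)


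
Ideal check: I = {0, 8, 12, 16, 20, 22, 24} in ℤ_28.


Check ideal conditions for I = {0, 8, 12, 16, 20, 22, 24} in ℤ_28:
(1) I is an additive subgroup? No
(2) For r ∈ ℤ_28 and a ∈ I: r·a ∈ I? No  [counterexample: r=2, a=16, r·a mod 28 = 4 ∉ I]

No, I is not an ideal of ℤ_28


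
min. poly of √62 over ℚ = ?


√62 satisfies x² - 62 = 0, irreducible over ℚ since 62 is squarefree

Minimal polynomial: x² - 62


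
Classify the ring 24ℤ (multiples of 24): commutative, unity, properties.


24ℤ is a commutative ring under +,× but has no multiplicative identity (1 ∉ 24ℤ); it has no zero divisors, but without unity it is not an integral domain
Commutative: Yes
Integral domain: No
Has unity: No

24ℤ (multiples of 24): Commutative=Yes, Unity=No


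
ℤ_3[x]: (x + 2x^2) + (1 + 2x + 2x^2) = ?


Add coefficients mod 3:
x^0: 0 + 1 = 1 (mod 3)
x^1: 1 + 2 = 0 (mod 3)
x^2: 2 + 2 = 1 (mod 3)
Result: 1 + x^2

f + g = 1 + x^2


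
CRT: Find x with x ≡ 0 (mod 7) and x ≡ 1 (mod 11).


m₁ = 7, m₂ = 11, gcd = 1, so CRT applies. M = m₁·m₂ = 77
Let M₁ = M/m₁ = 11, M₂ = M/m₂ = 7
Find y₁ ≡ M₁⁻¹ (mod m₁): 11⁻¹ ≡ 2 (mod 7)
Find y₂ ≡ M₂⁻¹ (mod m₂): 7⁻¹ ≡ 8 (mod 11)
x = a₁·M₁·y₁ + a₂·M₂·y₂ = 0·11·2 + 1·7·8 = 56
Reduce mod 77: x ≡ 56
Check: 56 mod 7 = 0 ✓, 56 mod 11 = 1 ✓

x ≡ 56 (mod 77)


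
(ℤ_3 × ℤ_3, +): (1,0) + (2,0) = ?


Operation: componentwise addition mod (3, 3)
(1,0) + (2,0) = ((a₁+b₁) mod 3, (a₂+b₂) mod 3) with a = (1,0), b = (2,0)

(1,0) + (2,0) = (0,0)


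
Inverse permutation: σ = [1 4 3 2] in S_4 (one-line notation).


To find σ⁻¹, swap domain and range:
σ(1) = 1 → σ⁻¹(1) = 1
σ(2) = 4 → σ⁻¹(4) = 2
σ(3) = 3 → σ⁻¹(3) = 3
σ(4) = 2 → σ⁻¹(2) = 4

σ⁻¹ = [1 4 3 2]


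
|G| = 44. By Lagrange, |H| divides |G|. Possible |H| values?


Lagrange's theorem: |H| divides |G|
|G| = 44
Divisors of 44: 1, 2, 4, 11, 22, 44

Possible subgroup orders: {1, 2, 4, 11, 22, 44}


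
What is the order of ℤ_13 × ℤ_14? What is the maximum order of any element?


|ℤ_13 × ℤ_14| = 13 × 14 = 182
Max element order = lcm(13,14) = 182
Cyclic? Yes (gcd=1)

|ℤ_13×ℤ_14| = 182, max element order = 182


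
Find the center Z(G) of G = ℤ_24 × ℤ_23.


Z(G) = {g ∈ G | gx = xg for all x ∈ G}
Direct product of abelian groups is abelian, so Z(G) = G

Z(ℤ_24 × ℤ_23) = ℤ_24 × ℤ_23


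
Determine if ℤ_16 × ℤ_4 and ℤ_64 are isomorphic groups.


Comparing ℤ_16 × ℤ_4 and ℤ_64:
gcd(16,4) = 4 ≠ 1. Max element order in ℤ_16×ℤ_4 is lcm(16,4) = 16 < 64, so it has no element of order 64

No, ℤ_16 × ℤ_4 ≇ ℤ_64


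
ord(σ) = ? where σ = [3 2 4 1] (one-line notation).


Cycle decomposition: (1 3 4)
Cycle lengths: 3
Order = lcm(3) = 3

ord(σ) = 3


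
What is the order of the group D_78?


|D_n| = 2n (n rotations and n reflections)
|D_78| = 2×78 = 156

|D_78| = 156


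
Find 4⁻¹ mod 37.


Use the extended Euclidean algorithm to write 1 = 4·s + 37·t; then s mod 37 is the inverse.
Euclidean algorithm:
  4 = 0·37 + 4
  37 = 9·4 + 1
  4 = 4·1 + 0
gcd(4,37) = 1
Back-substitution gives: 4·(-9) + 37·(1) = 1
So 4⁻¹ ≡ -9 ≡ 28 (mod 37)
Check: 4 × 28 = 112 ≡ 1 (mod 37) ✓

4⁻¹ ≡ 28 (mod 37)


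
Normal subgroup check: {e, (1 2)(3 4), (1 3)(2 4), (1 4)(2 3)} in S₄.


H = {e, (1 2)(3 4), (1 3)(2 4), (1 4)(2 3)} in S₄
This is the Klein four-group V₄; it is normal in S₄ (it is a union of conjugacy classes)

Yes, normal subgroup


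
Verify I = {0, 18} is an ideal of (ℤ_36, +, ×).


Check ideal conditions for I = {0, 18} in ℤ_36:
(1) I is an additive subgroup? Yes
(2) For r ∈ ℤ_36 and a ∈ I: r·a ∈ I? Yes

Yes, I is an ideal of ℤ_36


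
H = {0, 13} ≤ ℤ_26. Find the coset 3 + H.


3 + H = {3 + h (mod 26) : h ∈ H}
3+0=3, 3+13=16

3 + H = {3, 16}


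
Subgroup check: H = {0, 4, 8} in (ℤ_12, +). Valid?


Subgroup test for H = {0, 4, 8} in (ℤ_12, +):
(1) 0 ∈ H? Yes
(2) Closure: for all a,b ∈ H, (a+b) mod 12 ∈ H? Yes
(3) Inverses: for all a ∈ H, -a mod 12 ∈ H? Yes

Yes, H is a subgroup of ℤ_12


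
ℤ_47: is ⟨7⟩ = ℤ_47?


g generates ℤ_n iff gcd(g, n) = 1
gcd(7, 47) = 1
Since gcd = 1, 7 is a generator.

Yes, 7 generates ℤ_47


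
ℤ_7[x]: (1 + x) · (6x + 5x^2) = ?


Expand and collect like terms; reduce coefficients mod 7:
x^0: 1·0 = 0 ≡ 0 (mod 7)
x^1: 1·6 + 1·0 = 6 ≡ 6 (mod 7)
x^2: 1·5 + 1·6 = 11 ≡ 4 (mod 7)
x^3: 1·5 = 5 ≡ 5 (mod 7)
Result: 6x + 4x^2 + 5x^3

f · g = 6x + 4x^2 + 5x^3


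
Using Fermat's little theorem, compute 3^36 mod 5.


Fermat's little theorem: if p is prime and gcd(a,p)=1, then a^(p-1) ≡ 1 (mod p)
p = 5 is prime, gcd(3,5) = 1
Reduce exponent: 36 mod 4 = 0
So 3^36 ≡ 3^0 (mod 5)
3^0 = 1

3^36 ≡ 1 (mod 5)


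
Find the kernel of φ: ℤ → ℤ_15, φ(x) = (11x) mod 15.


Kernel = preimage of identity
ker(φ) = {x ∈ ℤ : 11x ≡ 0 (mod 15)}. gcd(11,15) = 1, so 11x ≡ 0 (mod 15) ⟺ x ≡ 0 (mod 15/1 = 15). Hence ker(φ) = 15ℤ

ker(φ) = 15ℤ


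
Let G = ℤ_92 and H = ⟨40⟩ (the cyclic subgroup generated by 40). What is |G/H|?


|⟨40⟩| = n / gcd(40, 92) = 92 / 4 = 23
H is normal (ℤ_92 is abelian).
|G/H| = |G| / |H| = 92 / 23 = 4

|G/H| = 4


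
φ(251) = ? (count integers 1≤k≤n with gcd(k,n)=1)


Factor n: 251 = 251
φ(n) = n · ∏(1 - 1/p) over distinct primes p | n
φ(251) = 251 · (1 - 1/251) = 250

φ(251) = 250


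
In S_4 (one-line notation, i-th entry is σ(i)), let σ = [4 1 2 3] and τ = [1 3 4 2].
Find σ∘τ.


σ∘τ: apply τ first, then σ
1 →τ 1 →σ 4
2 →τ 3 →σ 2
3 →τ 4 →σ 3
4 →τ 2 →σ 1

σ∘τ = [4 2 3 1]


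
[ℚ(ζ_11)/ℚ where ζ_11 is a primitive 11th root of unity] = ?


[ℚ(ζ_n):ℚ] = deg Φ_n(x) = φ(n). Here φ(11) = 10

[ℚ(ζ_11)/ℚ where ζ_11 is a primitive 11th root of unity] = 10


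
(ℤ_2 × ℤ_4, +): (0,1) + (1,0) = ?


Operation: componentwise addition mod (2, 4)
(0,1) + (1,0) = ((a₁+b₁) mod 2, (a₂+b₂) mod 4) with a = (0,1), b = (1,0)

(0,1) + (1,0) = (1,1)


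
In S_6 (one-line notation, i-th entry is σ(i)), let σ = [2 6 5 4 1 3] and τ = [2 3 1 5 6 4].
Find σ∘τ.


σ∘τ: apply τ first, then σ
1 →τ 2 →σ 6
2 →τ 3 →σ 5
3 →τ 1 →σ 2
4 →τ 5 →σ 1
5 →τ 6 →σ 3
6 →τ 4 →σ 4

σ∘τ = [6 5 2 1 3 4]


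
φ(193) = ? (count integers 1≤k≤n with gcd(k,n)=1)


Factor n: 193 = 193
φ(n) = n · ∏(1 - 1/p) over distinct primes p | n
φ(193) = 193 · (1 - 1/193) = 192

φ(193) = 192


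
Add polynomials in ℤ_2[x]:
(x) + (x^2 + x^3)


Add coefficients mod 2:
x^0: 0 + 0 = 0 (mod 2)
x^1: 1 + 0 = 1 (mod 2)
x^2: 0 + 1 = 1 (mod 2)
x^3: 0 + 1 = 1 (mod 2)
Result: x + x^2 + x^3

f + g = x + x^2 + x^3


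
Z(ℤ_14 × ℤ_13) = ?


Z(G) = {g ∈ G | gx = xg for all x ∈ G}
Direct product of abelian groups is abelian, so Z(G) = G

Z(ℤ_14 × ℤ_13) = ℤ_14 × ℤ_13


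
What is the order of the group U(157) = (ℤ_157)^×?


U(n) is the group of units mod n; |U(n)| = φ(n)
|U(157)| = φ(157) = 156

|U(157) = (ℤ_157)^×| = 156


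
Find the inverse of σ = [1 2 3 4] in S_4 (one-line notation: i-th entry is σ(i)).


To find σ⁻¹, swap domain and range:
σ(1) = 1 → σ⁻¹(1) = 1
σ(2) = 2 → σ⁻¹(2) = 2
σ(3) = 3 → σ⁻¹(3) = 3
σ(4) = 4 → σ⁻¹(4) = 4

σ⁻¹ = [1 2 3 4]


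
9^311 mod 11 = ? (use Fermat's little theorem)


Fermat's little theorem: if p is prime and gcd(a,p)=1, then a^(p-1) ≡ 1 (mod p)
p = 11 is prime, gcd(9,11) = 1
Reduce exponent: 311 mod 10 = 1
So 9^311 ≡ 9^1 (mod 11)
9^1 mod 11 = 9

9^311 ≡ 9 (mod 11)


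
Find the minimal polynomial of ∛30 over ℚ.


∛30 satisfies x³ - 30 = 0, irreducible over ℚ (no rational root; 30 is not a perfect cube)

Minimal polynomial: x³ - 30


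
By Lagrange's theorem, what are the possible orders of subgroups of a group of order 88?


Lagrange's theorem: |H| divides |G|
|G| = 88
Divisors of 88: 1, 2, 4, 8, 11, 22, 44, 88

Possible subgroup orders: {1, 2, 4, 8, 11, 22, 44, 88}
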